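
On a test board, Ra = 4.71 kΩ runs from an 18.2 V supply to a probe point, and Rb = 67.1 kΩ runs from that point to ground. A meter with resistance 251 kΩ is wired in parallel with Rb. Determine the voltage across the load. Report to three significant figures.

The load sits in parallel with Rb: Rb‖R_L = (67.1 × 251) / (67.1 + 251) = 52.95 kΩ.
V_out = 18.2 × 52.95 / (4.71 + 52.95) = 18.2 × 52.95/57.66 = 16.7 V.
(Unloaded it would have been 17.0 V.)

V_out ≈ 16.7 V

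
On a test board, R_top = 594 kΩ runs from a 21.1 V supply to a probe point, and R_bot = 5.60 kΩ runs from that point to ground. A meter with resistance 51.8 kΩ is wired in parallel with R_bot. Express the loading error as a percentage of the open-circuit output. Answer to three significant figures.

The divider's output (Thévenin) resistance is R_top‖R_bot = 5.548 kΩ.
Fractional drop under load = R_th/(R_th + R_L) = 5.548 / (5.548 + 51.8) = 0.09674.
So the output falls by 9.67 %.

9.67 %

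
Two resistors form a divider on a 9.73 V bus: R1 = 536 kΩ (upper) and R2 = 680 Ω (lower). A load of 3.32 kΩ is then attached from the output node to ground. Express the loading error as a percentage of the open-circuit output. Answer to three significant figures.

17.0 %

The divider's output (Thévenin) resistance is R1‖R2 = 679.1 Ω.
Fractional drop under load = R_th/(R_th + R_L) = 679.1 / (679.1 + 3320) = 0.1698.
So the output falls by 17.0 %.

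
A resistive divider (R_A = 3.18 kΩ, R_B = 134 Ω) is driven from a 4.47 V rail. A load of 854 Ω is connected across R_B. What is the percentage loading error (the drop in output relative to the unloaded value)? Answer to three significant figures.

The divider's output (Thévenin) resistance is R_A‖R_B = 128.6 Ω.
Fractional drop under load = R_th/(R_th + R_L) = 128.6 / (128.6 + 854) = 0.1309.
So the output falls by 13.1 %.

13.1 %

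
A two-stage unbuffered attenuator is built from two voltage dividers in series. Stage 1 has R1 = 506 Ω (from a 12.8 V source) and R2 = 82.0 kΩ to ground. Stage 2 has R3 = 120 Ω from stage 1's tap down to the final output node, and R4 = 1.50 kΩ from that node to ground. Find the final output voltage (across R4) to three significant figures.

V_out ≈ 8.99 V

Stage 2 presents R3+R4 = 1620 Ω as a load on stage 1's tap.
Stage 1's lower leg becomes R2‖(R3+R4) = 1589 Ω, so V_mid = 12.8 × 1589/2095 = 9.708 V.
Stage 2 is itself unloaded: V_out = V_mid × R4/(R3+R4) = 9.708 × 1500/1620 = 8.99 V.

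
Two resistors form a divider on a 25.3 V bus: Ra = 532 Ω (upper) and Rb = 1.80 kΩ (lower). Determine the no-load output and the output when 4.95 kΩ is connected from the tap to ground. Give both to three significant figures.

Open-circuit: V = 25.3 × 1800/(532 + 1800) = 19.5 V.
With the load, Rb becomes Rb‖R_L = 1320 Ω, so V = 25.3 × 1320/1852 = 18.0 V.

Unloaded: 19.5 V; loaded: 18.0 V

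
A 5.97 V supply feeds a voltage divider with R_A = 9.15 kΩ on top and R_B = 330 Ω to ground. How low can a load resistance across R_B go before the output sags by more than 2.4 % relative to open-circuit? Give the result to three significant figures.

Output resistance R_th = R_A‖R_B = (9150 × 330)/9480 = 318.5 Ω.
The fractional drop is R_th/(R_th + R_L); requiring this ≤ 0.0240 gives R_L ≥ R_th(1/0.0240 − 1) = 318.5 × 40.67 = 13.0 kΩ.

R_L(min) ≈ 13.0 kΩ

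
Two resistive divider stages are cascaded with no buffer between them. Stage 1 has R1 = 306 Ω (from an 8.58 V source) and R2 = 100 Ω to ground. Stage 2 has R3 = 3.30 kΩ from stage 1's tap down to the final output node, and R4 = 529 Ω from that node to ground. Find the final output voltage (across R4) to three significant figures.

Stage 2 presents R3+R4 = 3829 Ω as a load on stage 1's tap.
Stage 1's lower leg becomes R2‖(R3+R4) = 97.45 Ω, so V_mid = 8.58 × 97.45/403.5 = 2.073 V.
Stage 2 is itself unloaded: V_out = V_mid × R4/(R3+R4) = 2.073 × 529/3829 = 0.286 V.

V_out ≈ 0.286 V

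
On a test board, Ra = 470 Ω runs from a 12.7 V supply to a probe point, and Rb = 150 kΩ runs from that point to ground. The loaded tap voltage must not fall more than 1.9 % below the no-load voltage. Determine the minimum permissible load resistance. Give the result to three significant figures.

R_L(min) ≈ 24.2 kΩ

Output resistance R_th = Ra‖Rb = (470 × 150000)/150500 = 468.5 Ω.
The fractional drop is R_th/(R_th + R_L); requiring this ≤ 0.0190 gives R_L ≥ R_th(1/0.0190 − 1) = 468.5 × 51.63 = 24.2 kΩ.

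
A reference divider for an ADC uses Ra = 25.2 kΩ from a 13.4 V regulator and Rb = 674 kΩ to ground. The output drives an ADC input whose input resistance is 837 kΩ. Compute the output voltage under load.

The load sits in parallel with Rb: Rb‖R_L = (674 × 837) / (674 + 837) = 373.4 kΩ.
V_out = 13.4 × 373.4 / (25.2 + 373.4) = 13.4 × 373.4/398.6 = 12.6 V.

V_out ≈ 12.6 V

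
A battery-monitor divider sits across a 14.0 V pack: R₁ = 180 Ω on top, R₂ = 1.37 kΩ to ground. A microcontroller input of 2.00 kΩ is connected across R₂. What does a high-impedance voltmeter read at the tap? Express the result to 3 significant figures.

V_out ≈ 11.5 V

The load sits in parallel with R₂: R₂‖R_L = (1370 × 2000) / (1370 + 2000) = 813.1 Ω.
V_out = 14.0 × 813.1 / (180 + 813.1) = 14.0 × 813.1/993.1 = 11.5 V.
(Unloaded it would have been 12.4 V.)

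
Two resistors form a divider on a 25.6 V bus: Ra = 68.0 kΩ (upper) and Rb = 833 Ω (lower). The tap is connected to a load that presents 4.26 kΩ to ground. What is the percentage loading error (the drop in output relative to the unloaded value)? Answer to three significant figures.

16.2 %

The divider's output (Thévenin) resistance is Ra‖Rb = 822.9 Ω.
Fractional drop under load = R_th/(R_th + R_L) = 822.9 / (822.9 + 4260) = 0.1619.
So the output falls by 16.2 %.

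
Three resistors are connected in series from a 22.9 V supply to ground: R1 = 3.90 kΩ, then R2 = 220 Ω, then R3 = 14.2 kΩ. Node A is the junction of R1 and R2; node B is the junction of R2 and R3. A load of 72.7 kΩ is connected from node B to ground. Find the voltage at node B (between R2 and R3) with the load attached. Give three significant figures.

V ≈ 17.0 V

At node B, R3 is in parallel with the load: R3‖R_L = 11880 Ω.
Below node A the resistance is R2 + (R3‖R_L) = 12100 Ω, so V_A = 22.9 × 12100/16000 = 17.32 V.
Then V_B = V_A × (R3‖R_L)/(R2 + R3‖R_L) = 17.32 × 11880/12100 = 17.0 V.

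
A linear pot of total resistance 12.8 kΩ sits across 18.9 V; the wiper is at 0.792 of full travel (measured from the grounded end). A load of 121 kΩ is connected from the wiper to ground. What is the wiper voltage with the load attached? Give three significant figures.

V ≈ 14.7 V

The wiper splits the pot into (1−α)R = 2.662 kΩ above and αR = 10.14 kΩ below.
Lower section ‖ load = 9.354 kΩ.
V_wiper = 18.9 × 9.354/(2.662 + 9.354) = 14.7 V.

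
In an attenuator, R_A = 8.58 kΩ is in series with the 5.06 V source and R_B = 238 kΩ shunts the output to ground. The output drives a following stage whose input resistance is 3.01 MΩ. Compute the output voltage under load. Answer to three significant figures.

The load sits in parallel with R_B: R_B‖R_L = (238 × 3010) / (238 + 3010) = 220.6 kΩ.
V_out = 5.06 × 220.6 / (8.58 + 220.6) = 5.06 × 220.6/229.1 = 4.87 V.

V_out ≈ 4.87 V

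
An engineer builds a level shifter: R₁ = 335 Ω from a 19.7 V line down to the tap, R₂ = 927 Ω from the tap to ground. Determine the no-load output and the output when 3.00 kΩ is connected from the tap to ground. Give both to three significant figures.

Open-circuit: V = 19.7 × 927/(335 + 927) = 14.5 V.
With the load, R₂ becomes R₂‖R_L = 708.2 Ω, so V = 19.7 × 708.2/1043 = 13.4 V.

Unloaded: 14.5 V; loaded: 13.4 V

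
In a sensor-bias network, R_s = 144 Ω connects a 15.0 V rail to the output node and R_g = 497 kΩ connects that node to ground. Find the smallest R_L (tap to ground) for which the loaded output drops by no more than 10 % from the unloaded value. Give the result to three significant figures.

R_L(min) ≈ 1.30 kΩ

Output resistance R_th = R_s‖R_g = (144 × 497000)/497100 = 144.0 Ω.
The fractional drop is R_th/(R_th + R_L); requiring this ≤ 0.100 gives R_L ≥ R_th(1/0.100 − 1) = 144.0 × 9.000 = 1.30 kΩ.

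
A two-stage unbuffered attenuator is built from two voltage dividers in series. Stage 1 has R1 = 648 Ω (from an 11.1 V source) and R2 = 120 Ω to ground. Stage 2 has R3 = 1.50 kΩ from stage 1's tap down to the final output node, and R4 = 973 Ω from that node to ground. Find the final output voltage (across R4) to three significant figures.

V_out ≈ 0.656 V

Stage 2 presents R3+R4 = 2473 Ω as a load on stage 1's tap.
Stage 1's lower leg becomes R2‖(R3+R4) = 114.4 Ω, so V_mid = 11.1 × 114.4/762.4 = 1.666 V.
Stage 2 is itself unloaded: V_out = V_mid × R4/(R3+R4) = 1.666 × 973/2473 = 0.656 V.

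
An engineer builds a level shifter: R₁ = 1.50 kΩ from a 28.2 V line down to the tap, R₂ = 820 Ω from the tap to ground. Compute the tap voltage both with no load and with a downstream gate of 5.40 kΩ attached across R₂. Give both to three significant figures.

Open-circuit: V = 28.2 × 820/(1500 + 820) = 9.97 V.
With the load, R₂ becomes R₂‖R_L = 711.9 Ω, so V = 28.2 × 711.9/2212 = 9.08 V.

Unloaded: 9.97 V; loaded: 9.08 V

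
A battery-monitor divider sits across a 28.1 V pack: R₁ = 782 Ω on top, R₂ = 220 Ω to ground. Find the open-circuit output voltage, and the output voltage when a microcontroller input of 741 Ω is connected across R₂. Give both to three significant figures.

Open-circuit: V = 28.1 × 220/(782 + 220) = 6.17 V.
With the load, R₂ becomes R₂‖R_L = 169.6 Ω, so V = 28.1 × 169.6/951.6 = 5.01 V.

Unloaded: 6.17 V; loaded: 5.01 V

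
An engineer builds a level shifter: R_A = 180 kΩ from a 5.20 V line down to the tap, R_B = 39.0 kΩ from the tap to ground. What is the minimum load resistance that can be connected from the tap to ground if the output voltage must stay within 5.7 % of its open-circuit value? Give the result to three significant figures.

Output resistance R_th = R_A‖R_B = (180 × 39.0)/219.0 = 32.05 kΩ.
The fractional drop is R_th/(R_th + R_L); requiring this ≤ 0.0570 gives R_L ≥ R_th(1/0.0570 − 1) = 32.05 × 16.54 = 530 kΩ.

R_L(min) ≈ 530 kΩ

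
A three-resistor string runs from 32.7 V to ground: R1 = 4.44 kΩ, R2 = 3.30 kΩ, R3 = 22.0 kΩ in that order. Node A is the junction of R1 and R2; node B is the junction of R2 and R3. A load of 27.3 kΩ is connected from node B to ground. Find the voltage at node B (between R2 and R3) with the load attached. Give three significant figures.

V ≈ 20.0 V

At node B, R3 is in parallel with the load: R3‖R_L = 12.18 kΩ.
Below node A the resistance is R2 + (R3‖R_L) = 15.48 kΩ, so V_A = 32.7 × 15.48/19.92 = 25.41 V.
Then V_B = V_A × (R3‖R_L)/(R2 + R3‖R_L) = 25.41 × 12.18/15.48 = 20.0 V.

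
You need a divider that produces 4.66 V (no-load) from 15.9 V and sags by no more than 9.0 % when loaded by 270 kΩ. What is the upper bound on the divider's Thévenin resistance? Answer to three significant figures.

Loading drop = R_th/(R_th + R_L) ≤ 0.0900, so R_th ≤ R_L · ε/(1−ε) = 270 kΩ × 0.0900/0.9100 = 26.7 kΩ.

R_th ≤ 26.7 kΩ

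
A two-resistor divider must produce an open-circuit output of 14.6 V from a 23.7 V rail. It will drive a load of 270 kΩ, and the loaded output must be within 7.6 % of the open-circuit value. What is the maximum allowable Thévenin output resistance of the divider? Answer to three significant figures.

Loading drop = R_th/(R_th + R_L) ≤ 0.0760, so R_th ≤ R_L · ε/(1−ε) = 270 kΩ × 0.0760/0.9240 = 22.2 kΩ.

R_th ≤ 22.2 kΩ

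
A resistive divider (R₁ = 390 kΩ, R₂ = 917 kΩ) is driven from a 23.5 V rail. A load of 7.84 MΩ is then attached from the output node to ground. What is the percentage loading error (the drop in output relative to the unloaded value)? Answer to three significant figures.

3.37 %

The divider's output (Thévenin) resistance is R₁‖R₂ = 273.6 kΩ.
Fractional drop under load = R_th/(R_th + R_L) = 273.6 / (273.6 + 7840) = 0.03372.
So the output falls by 3.37 %.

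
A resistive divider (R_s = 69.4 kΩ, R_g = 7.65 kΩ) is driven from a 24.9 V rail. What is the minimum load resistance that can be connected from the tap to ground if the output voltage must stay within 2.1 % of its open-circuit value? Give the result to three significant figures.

Output resistance R_th = R_s‖R_g = (69.4 × 7.65)/77.05 = 6.890 kΩ.
The fractional drop is R_th/(R_th + R_L); requiring this ≤ 0.0210 gives R_L ≥ R_th(1/0.0210 − 1) = 6.890 × 46.62 = 321 kΩ.

R_L(min) ≈ 321 kΩ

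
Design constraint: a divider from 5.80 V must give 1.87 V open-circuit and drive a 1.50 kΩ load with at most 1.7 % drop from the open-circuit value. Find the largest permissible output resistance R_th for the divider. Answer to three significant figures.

Loading drop = R_th/(R_th + R_L) ≤ 0.0170, so R_th ≤ R_L · ε/(1−ε) = 1.50 kΩ × 0.0170/0.9830 = 25.9 Ω.
(Any R1, R2 with R2/(R1+R2) = 0.322 and R1‖R2 ≤ 25.9 Ω will meet the spec.)

R_th ≤ 25.9 Ω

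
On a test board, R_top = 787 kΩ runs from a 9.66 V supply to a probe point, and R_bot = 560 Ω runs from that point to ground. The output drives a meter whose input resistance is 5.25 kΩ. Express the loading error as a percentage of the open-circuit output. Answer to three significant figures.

Unloaded V = 9.66 × 560/787600 = 0.0068688 V.
Loaded: R_bot‖R_L = 506.0 Ω, giving V = 9.66 × 506.0/787500 = 0.0062072 V.
Drop = (0.0068688 − 0.0062072) / 0.0068688 = 9.63 %.

9.63 %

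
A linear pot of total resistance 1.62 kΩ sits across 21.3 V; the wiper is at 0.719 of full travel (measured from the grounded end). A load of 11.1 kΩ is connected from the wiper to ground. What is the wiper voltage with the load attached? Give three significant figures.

V ≈ 14.9 V

The wiper splits the pot into (1−α)R = 455.2 Ω above and αR = 1165 Ω below.
Lower section ‖ load = 1054 Ω.
V_wiper = 21.3 × 1054/(455.2 + 1054) = 14.9 V.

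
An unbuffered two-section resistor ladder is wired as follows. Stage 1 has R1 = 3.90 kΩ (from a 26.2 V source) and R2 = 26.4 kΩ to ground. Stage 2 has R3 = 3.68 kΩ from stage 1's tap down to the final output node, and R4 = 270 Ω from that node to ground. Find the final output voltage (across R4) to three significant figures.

Stage 2 presents R3+R4 = 3950 Ω as a load on stage 1's tap.
Stage 1's lower leg becomes R2‖(R3+R4) = 3436 Ω, so V_mid = 26.2 × 3436/7336 = 12.27 V.
Stage 2 is itself unloaded: V_out = V_mid × R4/(R3+R4) = 12.27 × 270/3950 = 0.839 V.

V_out ≈ 0.839 V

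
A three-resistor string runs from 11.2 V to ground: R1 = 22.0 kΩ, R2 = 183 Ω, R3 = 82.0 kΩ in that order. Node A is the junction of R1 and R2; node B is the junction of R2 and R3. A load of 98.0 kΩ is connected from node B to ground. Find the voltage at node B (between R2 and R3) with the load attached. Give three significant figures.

V ≈ 7.48 V

At node B, R3 is in parallel with the load: R3‖R_L = 44640 Ω.
Below node A the resistance is R2 + (R3‖R_L) = 44830 Ω, so V_A = 11.2 × 44830/66830 = 7.513 V.
Then V_B = V_A × (R3‖R_L)/(R2 + R3‖R_L) = 7.513 × 44640/44830 = 7.48 V.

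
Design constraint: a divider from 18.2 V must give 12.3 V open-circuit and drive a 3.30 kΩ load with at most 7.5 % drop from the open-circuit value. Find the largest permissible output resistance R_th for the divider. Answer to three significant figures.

Loading drop = R_th/(R_th + R_L) ≤ 0.0750, so R_th ≤ R_L · ε/(1−ε) = 3.30 kΩ × 0.0750/0.9250 = 268 Ω.

R_th ≤ 268 Ω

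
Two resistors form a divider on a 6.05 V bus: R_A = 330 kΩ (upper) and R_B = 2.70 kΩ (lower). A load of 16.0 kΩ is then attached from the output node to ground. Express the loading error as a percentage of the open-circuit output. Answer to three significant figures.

14.3 %

The divider's output (Thévenin) resistance is R_A‖R_B = 2.678 kΩ.
Fractional drop under load = R_th/(R_th + R_L) = 2.678 / (2.678 + 16.0) = 0.1434.
So the output falls by 14.3 %.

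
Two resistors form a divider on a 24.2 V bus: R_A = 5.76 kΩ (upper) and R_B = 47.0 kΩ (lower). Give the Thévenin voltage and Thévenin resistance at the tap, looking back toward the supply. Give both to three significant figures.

V_th = 21.6 V, R_th = 5.13 kΩ

V_th is the open-circuit tap voltage: 24.2 × 47.0/(5.76 + 47.0) = 21.6 V.
With the supply zeroed, R_A and R_B appear in parallel from the tap: R_th = R_A‖R_B = (5.76 × 47.0)/52.76 = 5.13 kΩ.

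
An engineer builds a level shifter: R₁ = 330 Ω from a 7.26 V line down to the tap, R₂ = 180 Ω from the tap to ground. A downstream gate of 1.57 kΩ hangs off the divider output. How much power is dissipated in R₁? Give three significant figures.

P ≈ 72.0 mW

Total resistance from the source is R₁ + (R₂‖R_L) = 491.5 Ω, so I = 7.26/491.5 Ω = 14.77 mA.
P = I²·R₁ = (14.77 mA)² × 330 Ω = 72.0 mW.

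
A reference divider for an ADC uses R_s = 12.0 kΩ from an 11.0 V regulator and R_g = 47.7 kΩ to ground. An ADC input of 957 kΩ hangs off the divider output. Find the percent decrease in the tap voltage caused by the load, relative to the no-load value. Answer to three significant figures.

The divider's output (Thévenin) resistance is R_s‖R_g = 9.588 kΩ.
Fractional drop under load = R_th/(R_th + R_L) = 9.588 / (9.588 + 957) = 0.009919.
So the output falls by 0.992 %.

0.992 %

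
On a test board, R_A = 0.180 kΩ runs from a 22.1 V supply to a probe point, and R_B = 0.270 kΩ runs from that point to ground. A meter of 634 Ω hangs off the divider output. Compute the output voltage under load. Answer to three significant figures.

The load sits in parallel with R_B: R_B‖R_L = (270 × 634) / (270 + 634) = 189.4 Ω.
V_out = 22.1 × 189.4 / (180 + 189.4) = 22.1 × 189.4/369.4 = 11.3 V.

V_out ≈ 11.3 V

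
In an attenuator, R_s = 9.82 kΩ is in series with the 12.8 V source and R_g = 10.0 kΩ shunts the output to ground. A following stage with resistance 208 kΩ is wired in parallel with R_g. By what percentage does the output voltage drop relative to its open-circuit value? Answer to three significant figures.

2.33 %

The divider's output (Thévenin) resistance is R_s‖R_g = 4.955 kΩ.
Fractional drop under load = R_th/(R_th + R_L) = 4.955 / (4.955 + 208) = 0.02327.
So the output falls by 2.33 %.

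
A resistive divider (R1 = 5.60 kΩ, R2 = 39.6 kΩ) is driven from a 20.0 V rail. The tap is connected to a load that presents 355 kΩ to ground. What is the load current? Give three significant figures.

I_L ≈ 0.0487 mA

R2‖R_L = 35.63 kΩ; V_out = 20.0 × 35.63/41.23 = 17.28 V.
I_L = V_out / R_L = 17.28 / 355 kΩ = 0.0487 mA.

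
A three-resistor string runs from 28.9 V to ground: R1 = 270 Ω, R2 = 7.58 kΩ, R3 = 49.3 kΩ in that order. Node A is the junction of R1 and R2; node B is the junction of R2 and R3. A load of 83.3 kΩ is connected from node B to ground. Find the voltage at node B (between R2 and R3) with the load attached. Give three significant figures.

V ≈ 23.1 V

At node B, R3 is in parallel with the load: R3‖R_L = 30970 Ω.
Below node A the resistance is R2 + (R3‖R_L) = 38550 Ω, so V_A = 28.9 × 38550/38820 = 28.70 V.
Then V_B = V_A × (R3‖R_L)/(R2 + R3‖R_L) = 28.70 × 30970/38550 = 23.1 V.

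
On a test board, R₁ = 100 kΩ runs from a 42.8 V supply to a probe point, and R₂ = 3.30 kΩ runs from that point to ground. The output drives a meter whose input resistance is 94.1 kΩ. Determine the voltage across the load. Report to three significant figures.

The load sits in parallel with R₂: R₂‖R_L = (3.30 × 94.1) / (3.30 + 94.1) = 3.188 kΩ.
V_out = 42.8 × 3.188 / (100 + 3.188) = 42.8 × 3.188/103.2 = 1.32 V.

V_out ≈ 1.32 V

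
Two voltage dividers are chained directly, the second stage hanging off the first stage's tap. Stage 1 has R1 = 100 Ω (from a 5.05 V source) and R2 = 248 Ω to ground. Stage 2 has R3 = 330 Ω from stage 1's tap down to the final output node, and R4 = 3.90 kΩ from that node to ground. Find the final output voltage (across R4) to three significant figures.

V_out ≈ 3.26 V

Stage 2 presents R3+R4 = 4230 Ω as a load on stage 1's tap.
Stage 1's lower leg becomes R2‖(R3+R4) = 234.3 Ω, so V_mid = 5.05 × 234.3/334.3 = 3.539 V.
Stage 2 is itself unloaded: V_out = V_mid × R4/(R3+R4) = 3.539 × 3900/4230 = 3.26 V.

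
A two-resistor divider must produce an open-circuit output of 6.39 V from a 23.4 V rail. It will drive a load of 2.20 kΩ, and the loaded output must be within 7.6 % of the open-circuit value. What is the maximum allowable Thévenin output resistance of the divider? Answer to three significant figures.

Loading drop = R_th/(R_th + R_L) ≤ 0.0760, so R_th ≤ R_L · ε/(1−ε) = 2.20 kΩ × 0.0760/0.9240 = 181 Ω.
(Any R1, R2 with R2/(R1+R2) = 0.273 and R1‖R2 ≤ 181 Ω will meet the spec.)

R_th ≤ 181 Ω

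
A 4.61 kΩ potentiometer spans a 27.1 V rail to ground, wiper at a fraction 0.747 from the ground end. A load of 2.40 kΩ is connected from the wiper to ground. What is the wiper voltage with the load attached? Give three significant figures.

The wiper splits the pot into (1−α)R = 1.166 kΩ above and αR = 3.444 kΩ below.
Lower section ‖ load = 1.414 kΩ.
V_wiper = 27.1 × 1.414/(1.166 + 1.414) = 14.9 V.

V ≈ 14.9 V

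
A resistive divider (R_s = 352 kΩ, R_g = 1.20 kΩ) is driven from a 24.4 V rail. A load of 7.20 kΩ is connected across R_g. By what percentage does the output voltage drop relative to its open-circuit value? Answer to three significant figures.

14.2 %

The divider's output (Thévenin) resistance is R_s‖R_g = 1.196 kΩ.
Fractional drop under load = R_th/(R_th + R_L) = 1.196 / (1.196 + 7.20) = 0.1424.
So the output falls by 14.2 %.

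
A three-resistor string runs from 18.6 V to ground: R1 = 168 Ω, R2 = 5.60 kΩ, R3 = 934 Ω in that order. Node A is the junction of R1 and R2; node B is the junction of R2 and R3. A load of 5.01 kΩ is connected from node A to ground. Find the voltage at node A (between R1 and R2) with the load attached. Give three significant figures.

V ≈ 17.6 V

Below node A the series string R2+R3 = 6534 Ω sits in parallel with the 5010 Ω load: 2836 Ω.
V_A = 18.6 × 2836/(168 + 2836) = 17.6 V.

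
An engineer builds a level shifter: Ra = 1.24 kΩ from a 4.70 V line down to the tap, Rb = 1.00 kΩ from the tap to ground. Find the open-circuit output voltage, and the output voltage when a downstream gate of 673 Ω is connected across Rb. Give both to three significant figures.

Unloaded: 2.10 V; loaded: 1.15 V

Open-circuit: V = 4.70 × 1000/(1240 + 1000) = 2.10 V.
With the load, Rb becomes Rb‖R_L = 402.3 Ω, so V = 4.70 × 402.3/1642 = 1.15 V.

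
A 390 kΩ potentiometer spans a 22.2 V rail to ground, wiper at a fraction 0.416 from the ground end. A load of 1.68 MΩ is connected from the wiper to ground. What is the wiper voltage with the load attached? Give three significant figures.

The wiper splits the pot into (1−α)R = 227.8 kΩ above and αR = 162.2 kΩ below.
Lower section ‖ load = 148.0 kΩ.
V_wiper = 22.2 × 148.0/(227.8 + 148.0) = 8.74 V.

V ≈ 8.74 V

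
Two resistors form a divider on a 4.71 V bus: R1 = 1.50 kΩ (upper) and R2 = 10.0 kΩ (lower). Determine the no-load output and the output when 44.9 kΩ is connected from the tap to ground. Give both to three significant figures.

Unloaded: 4.10 V; loaded: 3.98 V

Open-circuit: V = 4.71 × 10.0/(1.50 + 10.0) = 4.10 V.
With the load, R2 becomes R2‖R_L = 8.179 kΩ, so V = 4.71 × 8.179/9.679 = 3.98 V.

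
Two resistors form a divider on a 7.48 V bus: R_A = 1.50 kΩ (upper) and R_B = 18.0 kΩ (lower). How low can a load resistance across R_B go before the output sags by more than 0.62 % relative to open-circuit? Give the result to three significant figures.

R_L(min) ≈ 222 kΩ

Output resistance R_th = R_A‖R_B = (1.50 × 18.0)/19.50 = 1.385 kΩ.
The fractional drop is R_th/(R_th + R_L); requiring this ≤ 0.00620 gives R_L ≥ R_th(1/0.00620 − 1) = 1.385 × 160.3 = 222 kΩ.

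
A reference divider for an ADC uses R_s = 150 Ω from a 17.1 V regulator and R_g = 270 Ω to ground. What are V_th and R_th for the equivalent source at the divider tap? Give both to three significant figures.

V_th = 11.0 V, R_th = 96.4 Ω

V_th is the open-circuit tap voltage: 17.1 × 270/(150 + 270) = 11.0 V.
With the supply zeroed, R_s and R_g appear in parallel from the tap: R_th = R_s‖R_g = (150 × 270)/420.0 = 96.4 Ω.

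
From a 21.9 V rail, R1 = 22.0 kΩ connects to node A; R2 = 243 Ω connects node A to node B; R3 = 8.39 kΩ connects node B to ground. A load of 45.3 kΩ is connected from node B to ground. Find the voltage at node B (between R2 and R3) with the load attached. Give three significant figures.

V ≈ 5.29 V

At node B, R3 is in parallel with the load: R3‖R_L = 7079 Ω.
Below node A the resistance is R2 + (R3‖R_L) = 7322 Ω, so V_A = 21.9 × 7322/29320 = 5.469 V.
Then V_B = V_A × (R3‖R_L)/(R2 + R3‖R_L) = 5.469 × 7079/7322 = 5.29 V.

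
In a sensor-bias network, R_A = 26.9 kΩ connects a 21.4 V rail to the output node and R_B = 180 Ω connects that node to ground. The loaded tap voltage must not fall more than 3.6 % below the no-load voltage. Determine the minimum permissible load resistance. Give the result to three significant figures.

Output resistance R_th = R_A‖R_B = (26900 × 180)/27080 = 178.8 Ω.
The fractional drop is R_th/(R_th + R_L); requiring this ≤ 0.0360 gives R_L ≥ R_th(1/0.0360 − 1) = 178.8 × 26.78 = 4.79 kΩ.

R_L(min) ≈ 4.79 kΩ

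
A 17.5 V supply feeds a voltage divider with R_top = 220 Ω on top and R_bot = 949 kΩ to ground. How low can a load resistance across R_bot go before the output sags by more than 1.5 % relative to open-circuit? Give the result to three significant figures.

Output resistance R_th = R_top‖R_bot = (220 × 949000)/949200 = 219.9 Ω.
The fractional drop is R_th/(R_th + R_L); requiring this ≤ 0.0150 gives R_L ≥ R_th(1/0.0150 − 1) = 219.9 × 65.67 = 14.4 kΩ.

R_L(min) ≈ 14.4 kΩ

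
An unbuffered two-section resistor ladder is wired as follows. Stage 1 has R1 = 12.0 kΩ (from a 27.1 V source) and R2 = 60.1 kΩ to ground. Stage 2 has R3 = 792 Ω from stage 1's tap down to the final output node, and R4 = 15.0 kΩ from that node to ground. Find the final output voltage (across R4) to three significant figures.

V_out ≈ 13.1 V

Stage 2 presents R3+R4 = 15790 Ω as a load on stage 1's tap.
Stage 1's lower leg becomes R2‖(R3+R4) = 12510 Ω, so V_mid = 27.1 × 12510/24510 = 13.83 V.
Stage 2 is itself unloaded: V_out = V_mid × R4/(R3+R4) = 13.83 × 15000/15790 = 13.1 V.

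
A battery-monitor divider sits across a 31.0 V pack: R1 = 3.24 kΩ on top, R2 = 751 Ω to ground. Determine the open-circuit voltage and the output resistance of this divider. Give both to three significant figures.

V_th = 5.83 V, R_th = 610 Ω

V_th is the open-circuit tap voltage: 31.0 × 751/(3240 + 751) = 5.83 V.
With the supply zeroed, R1 and R2 appear in parallel from the tap: R_th = R1‖R2 = (3240 × 751)/3991 = 610 Ω.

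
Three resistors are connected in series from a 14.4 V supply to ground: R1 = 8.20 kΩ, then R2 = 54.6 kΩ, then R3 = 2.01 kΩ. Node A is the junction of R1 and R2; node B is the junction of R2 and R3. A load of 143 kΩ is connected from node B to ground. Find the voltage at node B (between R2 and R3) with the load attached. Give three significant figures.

V ≈ 0.441 V

At node B, R3 is in parallel with the load: R3‖R_L = 1.982 kΩ.
Below node A the resistance is R2 + (R3‖R_L) = 56.58 kΩ, so V_A = 14.4 × 56.58/64.78 = 12.58 V.
Then V_B = V_A × (R3‖R_L)/(R2 + R3‖R_L) = 12.58 × 1.982/56.58 = 0.441 V.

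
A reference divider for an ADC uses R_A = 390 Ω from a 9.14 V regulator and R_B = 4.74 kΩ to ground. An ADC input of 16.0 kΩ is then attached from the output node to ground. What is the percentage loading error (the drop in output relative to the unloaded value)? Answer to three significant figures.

The divider's output (Thévenin) resistance is R_A‖R_B = 360.4 Ω.
Fractional drop under load = R_th/(R_th + R_L) = 360.4 / (360.4 + 16000) = 0.02203.
So the output falls by 2.20 %.

2.20 %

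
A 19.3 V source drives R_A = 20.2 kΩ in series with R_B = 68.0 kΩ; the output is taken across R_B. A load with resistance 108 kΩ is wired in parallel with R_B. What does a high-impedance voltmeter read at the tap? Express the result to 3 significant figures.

The load sits in parallel with R_B: R_B‖R_L = (68.0 × 108) / (68.0 + 108) = 41.73 kΩ.
V_out = 19.3 × 41.73 / (20.2 + 41.73) = 19.3 × 41.73/61.93 = 13.0 V.

V_out ≈ 13.0 V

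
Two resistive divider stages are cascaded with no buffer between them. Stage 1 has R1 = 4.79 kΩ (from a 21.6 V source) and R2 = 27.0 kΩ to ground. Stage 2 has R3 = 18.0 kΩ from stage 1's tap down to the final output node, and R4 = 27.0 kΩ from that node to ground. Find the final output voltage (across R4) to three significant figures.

V_out ≈ 10.1 V

Stage 2 presents R3+R4 = 45.00 kΩ as a load on stage 1's tap.
Stage 1's lower leg becomes R2‖(R3+R4) = 16.88 kΩ, so V_mid = 21.6 × 16.88/21.66 = 16.82 V.
Stage 2 is itself unloaded: V_out = V_mid × R4/(R3+R4) = 16.82 × 27.0/45.00 = 10.1 V.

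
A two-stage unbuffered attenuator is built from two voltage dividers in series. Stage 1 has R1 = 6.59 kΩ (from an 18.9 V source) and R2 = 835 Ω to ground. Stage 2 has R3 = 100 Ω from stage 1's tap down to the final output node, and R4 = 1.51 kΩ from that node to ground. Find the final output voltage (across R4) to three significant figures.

Stage 2 presents R3+R4 = 1610 Ω as a load on stage 1's tap.
Stage 1's lower leg becomes R2‖(R3+R4) = 549.8 Ω, so V_mid = 18.9 × 549.8/7140 = 1.455 V.
Stage 2 is itself unloaded: V_out = V_mid × R4/(R3+R4) = 1.455 × 1510/1610 = 1.37 V.

V_out ≈ 1.37 V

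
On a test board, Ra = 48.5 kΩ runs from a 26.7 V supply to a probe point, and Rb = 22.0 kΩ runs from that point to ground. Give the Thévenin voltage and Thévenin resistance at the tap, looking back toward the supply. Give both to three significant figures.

V_th is the open-circuit tap voltage: 26.7 × 22.0/(48.5 + 22.0) = 8.33 V.
With the supply zeroed, Ra and Rb appear in parallel from the tap: R_th = Ra‖Rb = (48.5 × 22.0)/70.50 = 15.1 kΩ.

V_th = 8.33 V, R_th = 15.1 kΩ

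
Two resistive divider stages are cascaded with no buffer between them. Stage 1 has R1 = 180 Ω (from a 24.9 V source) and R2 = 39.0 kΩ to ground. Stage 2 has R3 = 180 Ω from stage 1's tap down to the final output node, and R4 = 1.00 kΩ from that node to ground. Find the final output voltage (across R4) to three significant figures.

V_out ≈ 18.2 V

Stage 2 presents R3+R4 = 1180 Ω as a load on stage 1's tap.
Stage 1's lower leg becomes R2‖(R3+R4) = 1145 Ω, so V_mid = 24.9 × 1145/1325 = 21.52 V.
Stage 2 is itself unloaded: V_out = V_mid × R4/(R3+R4) = 21.52 × 1000/1180 = 18.2 V.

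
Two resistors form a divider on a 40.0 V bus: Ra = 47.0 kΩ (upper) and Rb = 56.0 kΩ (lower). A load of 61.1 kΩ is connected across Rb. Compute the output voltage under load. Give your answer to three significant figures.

V_out ≈ 15.3 V

The load sits in parallel with Rb: Rb‖R_L = (56.0 × 61.1) / (56.0 + 61.1) = 29.22 kΩ.
V_out = 40.0 × 29.22 / (47.0 + 29.22) = 40.0 × 29.22/76.22 = 15.3 V.
(Unloaded it would have been 21.7 V.)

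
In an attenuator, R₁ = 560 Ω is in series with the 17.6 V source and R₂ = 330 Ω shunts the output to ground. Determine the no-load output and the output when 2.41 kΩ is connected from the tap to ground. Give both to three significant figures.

Unloaded: 6.53 V; loaded: 6.01 V

Open-circuit: V = 17.6 × 330/(560 + 330) = 6.53 V.
With the load, R₂ becomes R₂‖R_L = 290.3 Ω, so V = 17.6 × 290.3/850.3 = 6.01 V.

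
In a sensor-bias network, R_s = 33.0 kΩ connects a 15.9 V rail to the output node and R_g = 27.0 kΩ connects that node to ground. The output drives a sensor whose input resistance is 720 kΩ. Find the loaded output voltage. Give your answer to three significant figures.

V_out ≈ 7.01 V

The load sits in parallel with R_g: R_g‖R_L = (27.0 × 720) / (27.0 + 720) = 26.02 kΩ.
V_out = 15.9 × 26.02 / (33.0 + 26.02) = 15.9 × 26.02/59.02 = 7.01 V.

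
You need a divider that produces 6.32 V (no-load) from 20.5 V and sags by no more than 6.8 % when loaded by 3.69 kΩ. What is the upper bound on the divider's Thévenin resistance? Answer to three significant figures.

Loading drop = R_th/(R_th + R_L) ≤ 0.0680, so R_th ≤ R_L · ε/(1−ε) = 3.69 kΩ × 0.0680/0.9320 = 269 Ω.
(Any R1, R2 with R2/(R1+R2) = 0.308 and R1‖R2 ≤ 269 Ω will meet the spec.)

R_th ≤ 269 Ω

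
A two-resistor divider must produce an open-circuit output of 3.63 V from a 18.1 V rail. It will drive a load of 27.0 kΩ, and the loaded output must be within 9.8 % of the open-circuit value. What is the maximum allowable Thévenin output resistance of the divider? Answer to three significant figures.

Loading drop = R_th/(R_th + R_L) ≤ 0.0980, so R_th ≤ R_L · ε/(1−ε) = 27.0 kΩ × 0.0980/0.9020 = 2.93 kΩ.

R_th ≤ 2.93 kΩ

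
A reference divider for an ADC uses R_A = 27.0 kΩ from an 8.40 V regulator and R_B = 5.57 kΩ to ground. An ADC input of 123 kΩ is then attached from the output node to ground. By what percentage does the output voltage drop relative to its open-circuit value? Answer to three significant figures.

The divider's output (Thévenin) resistance is R_A‖R_B = 4.617 kΩ.
Fractional drop under load = R_th/(R_th + R_L) = 4.617 / (4.617 + 123) = 0.03618.
So the output falls by 3.62 %.

3.62 %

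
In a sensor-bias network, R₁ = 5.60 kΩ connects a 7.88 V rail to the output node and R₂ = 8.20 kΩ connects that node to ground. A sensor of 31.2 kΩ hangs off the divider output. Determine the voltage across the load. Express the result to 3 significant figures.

V_out ≈ 4.23 V

The load sits in parallel with R₂: R₂‖R_L = (8.20 × 31.2) / (8.20 + 31.2) = 6.493 kΩ.
V_out = 7.88 × 6.493 / (5.60 + 6.493) = 7.88 × 6.493/12.09 = 4.23 V.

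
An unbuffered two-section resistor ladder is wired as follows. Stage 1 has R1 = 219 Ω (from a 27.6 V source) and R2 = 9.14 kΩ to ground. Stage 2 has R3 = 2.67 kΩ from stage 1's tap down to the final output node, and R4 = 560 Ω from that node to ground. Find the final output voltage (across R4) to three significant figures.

V_out ≈ 4.38 V

Stage 2 presents R3+R4 = 3230 Ω as a load on stage 1's tap.
Stage 1's lower leg becomes R2‖(R3+R4) = 2387 Ω, so V_mid = 27.6 × 2387/2606 = 25.28 V.
Stage 2 is itself unloaded: V_out = V_mid × R4/(R3+R4) = 25.28 × 560/3230 = 4.38 V.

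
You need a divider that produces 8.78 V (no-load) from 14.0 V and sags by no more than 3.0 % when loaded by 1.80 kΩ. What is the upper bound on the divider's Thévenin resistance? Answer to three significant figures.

Loading drop = R_th/(R_th + R_L) ≤ 0.0300, so R_th ≤ R_L · ε/(1−ε) = 1.80 kΩ × 0.0300/0.9700 = 55.7 Ω.

R_th ≤ 55.7 Ω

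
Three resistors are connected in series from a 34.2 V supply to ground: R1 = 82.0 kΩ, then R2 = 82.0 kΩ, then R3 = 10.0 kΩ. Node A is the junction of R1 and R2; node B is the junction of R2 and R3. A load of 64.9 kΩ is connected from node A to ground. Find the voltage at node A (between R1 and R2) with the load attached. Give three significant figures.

V ≈ 10.8 V

Below node A the series string R2+R3 = 92.00 kΩ sits in parallel with the 64.9 kΩ load: 38.05 kΩ.
V_A = 34.2 × 38.05/(82.0 + 38.05) = 10.8 V.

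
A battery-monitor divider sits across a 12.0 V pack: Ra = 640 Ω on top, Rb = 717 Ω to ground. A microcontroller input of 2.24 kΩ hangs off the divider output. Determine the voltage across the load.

V_out ≈ 5.51 V

The load sits in parallel with Rb: Rb‖R_L = (717 × 2240) / (717 + 2240) = 543.1 Ω.
V_out = 12.0 × 543.1 / (640 + 543.1) = 12.0 × 543.1/1183 = 5.51 V.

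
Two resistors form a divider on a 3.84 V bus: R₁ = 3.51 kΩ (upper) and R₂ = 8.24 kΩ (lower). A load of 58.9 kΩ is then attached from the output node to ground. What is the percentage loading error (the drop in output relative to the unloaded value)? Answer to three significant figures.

4.01 %

The divider's output (Thévenin) resistance is R₁‖R₂ = 2.461 kΩ.
Fractional drop under load = R_th/(R_th + R_L) = 2.461 / (2.461 + 58.9) = 0.04011.
So the output falls by 4.01 %.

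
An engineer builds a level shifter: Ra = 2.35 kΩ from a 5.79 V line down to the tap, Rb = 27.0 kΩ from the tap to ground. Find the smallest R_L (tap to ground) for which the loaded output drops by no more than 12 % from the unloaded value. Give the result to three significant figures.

R_L(min) ≈ 15.9 kΩ

Output resistance R_th = Ra‖Rb = (2.35 × 27.0)/29.35 = 2.162 kΩ.
The fractional drop is R_th/(R_th + R_L); requiring this ≤ 0.120 gives R_L ≥ R_th(1/0.120 − 1) = 2.162 × 7.333 = 15.9 kΩ.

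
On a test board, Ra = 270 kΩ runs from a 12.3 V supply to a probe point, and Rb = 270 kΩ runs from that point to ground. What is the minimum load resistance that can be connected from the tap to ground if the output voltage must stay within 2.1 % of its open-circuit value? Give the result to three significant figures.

R_L(min) ≈ 6.29 MΩ

Output resistance R_th = Ra‖Rb = (270 × 270)/540.0 = 135.0 kΩ.
The fractional drop is R_th/(R_th + R_L); requiring this ≤ 0.0210 gives R_L ≥ R_th(1/0.0210 − 1) = 135.0 × 46.62 = 6.29 MΩ.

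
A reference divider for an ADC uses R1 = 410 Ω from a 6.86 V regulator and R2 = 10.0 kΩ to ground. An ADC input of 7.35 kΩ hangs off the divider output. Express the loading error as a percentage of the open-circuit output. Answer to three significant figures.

5.09 %

The divider's output (Thévenin) resistance is R1‖R2 = 393.9 Ω.
Fractional drop under load = R_th/(R_th + R_L) = 393.9 / (393.9 + 7350) = 0.05086.
So the output falls by 5.09 %.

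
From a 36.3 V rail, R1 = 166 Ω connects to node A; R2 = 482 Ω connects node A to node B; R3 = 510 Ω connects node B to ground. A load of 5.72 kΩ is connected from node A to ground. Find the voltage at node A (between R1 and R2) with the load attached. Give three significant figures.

V ≈ 30.3 V

Below node A the series string R2+R3 = 992.0 Ω sits in parallel with the 5720 Ω load: 845.4 Ω.
V_A = 36.3 × 845.4/(166 + 845.4) = 30.3 V.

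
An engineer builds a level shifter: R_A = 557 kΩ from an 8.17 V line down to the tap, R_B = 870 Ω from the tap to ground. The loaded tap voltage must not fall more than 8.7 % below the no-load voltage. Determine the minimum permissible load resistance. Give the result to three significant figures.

R_L(min) ≈ 9.12 kΩ

Output resistance R_th = R_A‖R_B = (557000 × 870)/557900 = 868.6 Ω.
The fractional drop is R_th/(R_th + R_L); requiring this ≤ 0.0870 gives R_L ≥ R_th(1/0.0870 − 1) = 868.6 × 10.49 = 9.12 kΩ.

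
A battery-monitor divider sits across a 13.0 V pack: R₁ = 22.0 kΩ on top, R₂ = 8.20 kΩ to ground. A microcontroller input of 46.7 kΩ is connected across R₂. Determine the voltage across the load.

The load sits in parallel with R₂: R₂‖R_L = (8.20 × 46.7) / (8.20 + 46.7) = 6.975 kΩ.
V_out = 13.0 × 6.975 / (22.0 + 6.975) = 13.0 × 6.975/28.98 = 3.13 V.

V_out ≈ 3.13 V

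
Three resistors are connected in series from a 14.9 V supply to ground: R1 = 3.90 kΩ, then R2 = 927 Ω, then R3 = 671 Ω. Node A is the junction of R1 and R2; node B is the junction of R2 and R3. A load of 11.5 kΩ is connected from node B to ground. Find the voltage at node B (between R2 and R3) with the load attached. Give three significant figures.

At node B, R3 is in parallel with the load: R3‖R_L = 634.0 Ω.
Below node A the resistance is R2 + (R3‖R_L) = 1561 Ω, so V_A = 14.9 × 1561/5461 = 4.259 V.
Then V_B = V_A × (R3‖R_L)/(R2 + R3‖R_L) = 4.259 × 634.0/1561 = 1.73 V.

V ≈ 1.73 V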